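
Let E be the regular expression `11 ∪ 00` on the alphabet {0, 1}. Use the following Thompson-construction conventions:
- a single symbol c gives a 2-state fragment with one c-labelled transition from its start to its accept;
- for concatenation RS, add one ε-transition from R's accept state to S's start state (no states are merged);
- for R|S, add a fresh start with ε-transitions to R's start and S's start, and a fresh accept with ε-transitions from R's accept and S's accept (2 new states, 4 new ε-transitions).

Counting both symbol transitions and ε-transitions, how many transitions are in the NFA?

Bottom-up over the parse tree:
Each of the 4 symbol leaves contributes 1 transition (1 symbol, 0 ε).
  11 → 3 transitions (2 symbol, 1 ε)
  00 → 3 transitions (2 symbol, 1 ε)
  11 ∪ 00 → 10 transitions (4 symbol, 6 ε)

10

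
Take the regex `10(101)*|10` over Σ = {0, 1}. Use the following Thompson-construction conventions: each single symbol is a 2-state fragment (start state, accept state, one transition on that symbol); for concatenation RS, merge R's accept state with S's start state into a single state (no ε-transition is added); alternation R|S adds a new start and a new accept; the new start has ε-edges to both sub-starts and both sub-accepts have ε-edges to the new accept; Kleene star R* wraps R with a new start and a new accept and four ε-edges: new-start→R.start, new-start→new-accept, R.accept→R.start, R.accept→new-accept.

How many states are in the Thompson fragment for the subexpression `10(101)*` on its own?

Fragment for `10(101)*`:
Each of the 5 symbol leaves contributes a 2-state fragment.
  101 → 4 states
  (101)* → 6 states
  10(101)* → 8 states

8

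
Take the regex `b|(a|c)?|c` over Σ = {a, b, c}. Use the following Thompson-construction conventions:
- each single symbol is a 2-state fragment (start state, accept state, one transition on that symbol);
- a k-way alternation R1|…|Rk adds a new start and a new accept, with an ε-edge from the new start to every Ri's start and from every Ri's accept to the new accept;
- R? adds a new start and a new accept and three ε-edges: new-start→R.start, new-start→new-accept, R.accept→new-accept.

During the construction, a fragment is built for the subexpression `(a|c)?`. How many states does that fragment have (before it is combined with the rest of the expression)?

8

Fragment for `(a|c)?`:
Each of the 2 symbol leaves contributes a 2-state fragment.
  a|c — 6 states
  (a|c)? — 8 states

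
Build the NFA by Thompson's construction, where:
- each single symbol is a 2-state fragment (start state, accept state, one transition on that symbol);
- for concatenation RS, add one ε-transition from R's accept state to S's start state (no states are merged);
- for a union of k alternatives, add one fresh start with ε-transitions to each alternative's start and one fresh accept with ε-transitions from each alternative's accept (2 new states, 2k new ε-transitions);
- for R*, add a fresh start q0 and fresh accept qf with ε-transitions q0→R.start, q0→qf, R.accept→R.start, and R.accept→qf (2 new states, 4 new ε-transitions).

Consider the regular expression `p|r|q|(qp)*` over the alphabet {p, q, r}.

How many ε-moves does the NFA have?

By structural recursion:
Each of the 5 symbol leaves contributes 0 ε-transitions.
  qp → 1 ε-transition
  (qp)* → 5 ε-transitions
  p|r|q|(qp)* → 13 ε-transitions

13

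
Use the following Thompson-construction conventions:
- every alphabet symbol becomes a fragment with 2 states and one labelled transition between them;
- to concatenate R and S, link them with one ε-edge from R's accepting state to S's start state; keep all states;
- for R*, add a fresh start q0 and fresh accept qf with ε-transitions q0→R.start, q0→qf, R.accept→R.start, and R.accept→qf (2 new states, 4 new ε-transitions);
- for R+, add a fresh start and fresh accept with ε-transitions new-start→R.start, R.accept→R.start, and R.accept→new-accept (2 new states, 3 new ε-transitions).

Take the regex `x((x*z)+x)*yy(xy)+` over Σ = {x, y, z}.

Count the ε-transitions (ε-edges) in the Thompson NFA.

Building bottom-up:
Each of the 8 symbol leaves contributes 0 ε-transitions.
  x* = 4 ε-transitions
  x*z = 5 ε-transitions
  (x*z)+ = 8 ε-transitions
  (x*z)+x = 9 ε-transitions
  ((x*z)+x)* = 13 ε-transitions
  xy = 1 ε-transition
  (xy)+ = 4 ε-transitions
  x((x*z)+x)*yy(xy)+ = 21 ε-transitions

21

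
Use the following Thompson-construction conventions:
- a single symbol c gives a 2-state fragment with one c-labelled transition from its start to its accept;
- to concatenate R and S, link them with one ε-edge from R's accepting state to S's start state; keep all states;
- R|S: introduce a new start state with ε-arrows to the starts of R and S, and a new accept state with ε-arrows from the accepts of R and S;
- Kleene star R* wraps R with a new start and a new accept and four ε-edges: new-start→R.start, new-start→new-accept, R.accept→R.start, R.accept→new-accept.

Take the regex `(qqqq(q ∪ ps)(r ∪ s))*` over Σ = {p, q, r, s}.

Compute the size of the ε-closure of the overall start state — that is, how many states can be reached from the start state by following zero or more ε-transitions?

3

Compute the ε-closure size of each fragment's start state recursively; a symbol fragment's start has no outgoing ε-edge, so its closure is just itself (size 1).
  ps : same as the first factor's closure: |ε-closure| = 1
  q ∪ ps : new start ε-reaches every alternative's start; none of them accept ε, so the new accept is not reached: |ε-closure| = 1 + 1 + 1 = 3
  r ∪ s : new start ε-reaches every alternative's start; none of them accept ε, so the new accept is not reached: |ε-closure| = 1 + 1 + 1 = 3
  qqqq(q ∪ ps)(r ∪ s) : same as the first factor's closure: |ε-closure| = 1
  (qqqq(q ∪ ps)(r ∪ s))* : the star's fresh start ε-reaches both the body's start and the fresh accept: |ε-closure| = 2 + 1 = 3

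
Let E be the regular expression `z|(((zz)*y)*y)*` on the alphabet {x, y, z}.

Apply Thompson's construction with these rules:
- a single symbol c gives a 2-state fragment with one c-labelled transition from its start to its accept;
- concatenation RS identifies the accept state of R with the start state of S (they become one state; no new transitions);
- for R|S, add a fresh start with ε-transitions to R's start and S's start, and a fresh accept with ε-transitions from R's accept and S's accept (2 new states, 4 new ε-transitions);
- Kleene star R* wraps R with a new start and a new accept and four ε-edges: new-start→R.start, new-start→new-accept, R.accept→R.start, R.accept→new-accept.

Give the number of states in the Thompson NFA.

15

By structural recursion:
Each of the 5 symbol leaves contributes a 2-state fragment.
  zz — 3 states
  (zz)* — 5 states
  (zz)*y — 6 states
  ((zz)*y)* — 8 states
  ((zz)*y)*y — 9 states
  (((zz)*y)*y)* — 11 states
  z|(((zz)*y)*y)* — 15 states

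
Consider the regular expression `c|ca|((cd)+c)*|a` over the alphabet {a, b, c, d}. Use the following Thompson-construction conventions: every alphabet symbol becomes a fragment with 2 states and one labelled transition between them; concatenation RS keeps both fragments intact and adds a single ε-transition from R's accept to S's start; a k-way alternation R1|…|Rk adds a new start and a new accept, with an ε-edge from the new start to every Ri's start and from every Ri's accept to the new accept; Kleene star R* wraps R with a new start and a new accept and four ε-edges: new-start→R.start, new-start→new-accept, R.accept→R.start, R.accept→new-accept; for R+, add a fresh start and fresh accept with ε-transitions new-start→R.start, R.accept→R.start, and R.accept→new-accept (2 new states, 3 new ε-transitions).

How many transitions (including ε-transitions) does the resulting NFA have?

Bottom-up over the parse tree:
Each of the 7 symbol leaves contributes 1 transition (1 symbol, 0 ε).
  ca : 3 transitions (2 symbol, 1 ε)
  cd : 3 transitions (2 symbol, 1 ε)
  (cd)+ : 6 transitions (2 symbol, 4 ε)
  (cd)+c : 8 transitions (3 symbol, 5 ε)
  ((cd)+c)* : 12 transitions (3 symbol, 9 ε)
  c|ca|((cd)+c)*|a : 25 transitions (7 symbol, 18 ε)

25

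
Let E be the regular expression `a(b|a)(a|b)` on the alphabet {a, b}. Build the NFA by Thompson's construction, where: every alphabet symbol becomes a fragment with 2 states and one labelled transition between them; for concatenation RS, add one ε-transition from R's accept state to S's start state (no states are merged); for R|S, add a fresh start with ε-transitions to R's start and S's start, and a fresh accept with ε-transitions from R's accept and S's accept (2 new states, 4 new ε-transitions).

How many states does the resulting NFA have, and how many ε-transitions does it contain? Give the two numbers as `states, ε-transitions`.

14, 10

Per subexpression:
Each of the 5 symbol leaves contributes 2 states and 0 ε-transitions.
  b|a — 6 states, 4 ε-transitions
  a|b — 6 states, 4 ε-transitions
  a(b|a)(a|b) — 14 states, 10 ε-transitions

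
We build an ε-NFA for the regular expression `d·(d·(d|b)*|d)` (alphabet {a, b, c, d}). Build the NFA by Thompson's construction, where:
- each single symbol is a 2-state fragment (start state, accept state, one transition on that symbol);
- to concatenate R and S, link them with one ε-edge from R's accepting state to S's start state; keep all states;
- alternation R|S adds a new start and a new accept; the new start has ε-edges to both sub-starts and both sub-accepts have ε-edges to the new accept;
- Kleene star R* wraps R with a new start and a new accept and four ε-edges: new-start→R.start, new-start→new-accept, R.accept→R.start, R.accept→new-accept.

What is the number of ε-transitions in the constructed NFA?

14

By structural recursion:
Each of the 5 symbol leaves contributes 0 ε-transitions.
  d|b : 4 ε-transitions
  (d|b)* : 8 ε-transitions
  d·(d|b)* : 9 ε-transitions
  d·(d|b)*|d : 13 ε-transitions
  d·(d·(d|b)*|d) : 14 ε-transitions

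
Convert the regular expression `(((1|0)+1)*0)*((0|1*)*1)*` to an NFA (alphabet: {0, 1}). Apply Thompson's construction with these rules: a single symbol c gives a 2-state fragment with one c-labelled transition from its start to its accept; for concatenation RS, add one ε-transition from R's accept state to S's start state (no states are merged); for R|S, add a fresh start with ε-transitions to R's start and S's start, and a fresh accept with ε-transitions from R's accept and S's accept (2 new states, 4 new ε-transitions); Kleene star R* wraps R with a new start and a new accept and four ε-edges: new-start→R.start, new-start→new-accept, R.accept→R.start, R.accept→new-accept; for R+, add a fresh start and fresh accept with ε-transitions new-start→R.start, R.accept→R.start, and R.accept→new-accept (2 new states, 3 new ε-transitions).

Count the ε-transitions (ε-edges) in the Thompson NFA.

35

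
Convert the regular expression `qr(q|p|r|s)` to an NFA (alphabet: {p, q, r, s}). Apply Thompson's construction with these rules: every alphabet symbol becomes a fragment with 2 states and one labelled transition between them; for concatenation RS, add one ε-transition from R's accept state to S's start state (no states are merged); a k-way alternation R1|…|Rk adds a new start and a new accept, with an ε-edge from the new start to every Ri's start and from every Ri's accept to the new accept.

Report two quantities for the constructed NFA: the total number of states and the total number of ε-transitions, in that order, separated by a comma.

Recursing over subexpressions:
Each of the 6 symbol leaves contributes 2 states and 0 ε-transitions.
  q|p|r|s — 10 states, 8 ε-transitions
  qr(q|p|r|s) — 14 states, 10 ε-transitions

14, 10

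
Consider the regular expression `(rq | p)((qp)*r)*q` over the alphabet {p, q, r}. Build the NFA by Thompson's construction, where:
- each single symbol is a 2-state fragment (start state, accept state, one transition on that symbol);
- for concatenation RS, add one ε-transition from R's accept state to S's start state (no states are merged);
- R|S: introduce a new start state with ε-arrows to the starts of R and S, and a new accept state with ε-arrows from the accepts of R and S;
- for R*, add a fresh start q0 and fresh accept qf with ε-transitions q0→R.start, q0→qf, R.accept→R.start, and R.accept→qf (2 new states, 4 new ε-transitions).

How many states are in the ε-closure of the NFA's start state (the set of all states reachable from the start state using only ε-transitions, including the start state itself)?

Work bottom-up. For each fragment F, track |ε-closure(F.start)| and whether F's accept lies in that closure (i.e. whether F accepts ε). A single-symbol fragment has closure size 1 and does not accept ε.
  rq → same as the first factor's closure: |ε-closure| = 1
  rq | p → |ε-closure| = 1 + 1 + 1 = 3 (the new accept is not ε-reachable since no branch accepts ε)
  qp → same as the first factor's closure: |ε-closure| = 1
  (qp)* → |ε-closure| = 1 (new start) + 1 (body) + 1 (new accept) = 3
  (qp)*r → the left operand accepts ε, so the closure extends into the next operand (via the concat ε-link); |ε-closure| = 3 + 1 = 4
  ((qp)*r)* → the star's fresh start ε-reaches both the body's start and the fresh accept: |ε-closure| = 2 + 4 = 6
  (rq | p)((qp)*r)*q → |ε-closure| equals the left operand's closure size = 3 (its accept is not ε-reachable, so the closure stops there)

3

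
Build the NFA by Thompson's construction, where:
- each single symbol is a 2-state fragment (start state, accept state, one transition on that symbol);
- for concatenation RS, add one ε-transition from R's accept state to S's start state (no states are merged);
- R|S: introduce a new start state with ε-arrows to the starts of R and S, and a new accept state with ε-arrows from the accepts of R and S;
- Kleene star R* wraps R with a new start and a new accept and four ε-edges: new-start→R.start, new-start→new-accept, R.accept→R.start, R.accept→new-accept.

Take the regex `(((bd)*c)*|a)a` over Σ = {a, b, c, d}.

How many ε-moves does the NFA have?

15

Building bottom-up:
Each of the 5 symbol leaves contributes 0 ε-transitions.
  bd → 1 ε-transition
  (bd)* → 5 ε-transitions
  (bd)*c → 6 ε-transitions
  ((bd)*c)* → 10 ε-transitions
  ((bd)*c)*|a → 14 ε-transitions
  (((bd)*c)*|a)a → 15 ε-transitions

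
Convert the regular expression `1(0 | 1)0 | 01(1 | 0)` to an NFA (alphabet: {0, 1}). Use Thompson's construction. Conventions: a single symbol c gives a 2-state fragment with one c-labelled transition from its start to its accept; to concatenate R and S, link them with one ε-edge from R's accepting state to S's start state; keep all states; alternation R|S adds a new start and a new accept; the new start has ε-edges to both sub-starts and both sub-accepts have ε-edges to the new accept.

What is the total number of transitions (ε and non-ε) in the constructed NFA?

Recursing over subexpressions:
Each of the 8 symbol leaves contributes 1 transition (1 symbol, 0 ε).
  0 | 1 = 6 transitions (2 symbol, 4 ε)
  1(0 | 1)0 = 10 transitions (4 symbol, 6 ε)
  1 | 0 = 6 transitions (2 symbol, 4 ε)
  01(1 | 0) = 10 transitions (4 symbol, 6 ε)
  1(0 | 1)0 | 01(1 | 0) = 24 transitions (8 symbol, 16 ε)

24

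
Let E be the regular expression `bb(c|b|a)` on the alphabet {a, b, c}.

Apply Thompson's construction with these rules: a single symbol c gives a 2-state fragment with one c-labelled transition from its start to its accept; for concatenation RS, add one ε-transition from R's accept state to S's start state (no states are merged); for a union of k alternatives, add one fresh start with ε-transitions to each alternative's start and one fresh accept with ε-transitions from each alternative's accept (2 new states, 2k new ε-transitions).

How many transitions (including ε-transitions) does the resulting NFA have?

Recursing over subexpressions:
Each of the 5 symbol leaves contributes 1 transition (1 symbol, 0 ε).
  c|b|a : 9 transitions (3 symbol, 6 ε)
  bb(c|b|a) : 13 transitions (5 symbol, 8 ε)

13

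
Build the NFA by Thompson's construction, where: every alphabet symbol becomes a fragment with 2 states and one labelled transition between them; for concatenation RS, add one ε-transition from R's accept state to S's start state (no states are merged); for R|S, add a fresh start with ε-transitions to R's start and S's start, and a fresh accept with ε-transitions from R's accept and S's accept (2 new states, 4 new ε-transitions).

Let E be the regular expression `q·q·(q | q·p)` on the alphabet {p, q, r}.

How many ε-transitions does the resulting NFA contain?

Recursing over subexpressions:
Each of the 5 symbol leaves contributes 0 ε-transitions.
  q·p → 1 ε-transition
  q | q·p → 5 ε-transitions
  q·q·(q | q·p) → 7 ε-transitions

7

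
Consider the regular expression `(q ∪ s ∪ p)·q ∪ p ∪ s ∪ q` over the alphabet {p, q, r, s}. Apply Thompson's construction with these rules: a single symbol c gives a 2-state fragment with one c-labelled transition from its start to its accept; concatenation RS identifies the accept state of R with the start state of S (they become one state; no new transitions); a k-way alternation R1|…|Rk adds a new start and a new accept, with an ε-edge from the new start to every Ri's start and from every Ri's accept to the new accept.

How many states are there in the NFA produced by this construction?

Building bottom-up:
Each of the 7 symbol leaves contributes a 2-state fragment.
  q ∪ s ∪ p : 8 states
  (q ∪ s ∪ p)·q : 9 states
  (q ∪ s ∪ p)·q ∪ p ∪ s ∪ q : 17 states

17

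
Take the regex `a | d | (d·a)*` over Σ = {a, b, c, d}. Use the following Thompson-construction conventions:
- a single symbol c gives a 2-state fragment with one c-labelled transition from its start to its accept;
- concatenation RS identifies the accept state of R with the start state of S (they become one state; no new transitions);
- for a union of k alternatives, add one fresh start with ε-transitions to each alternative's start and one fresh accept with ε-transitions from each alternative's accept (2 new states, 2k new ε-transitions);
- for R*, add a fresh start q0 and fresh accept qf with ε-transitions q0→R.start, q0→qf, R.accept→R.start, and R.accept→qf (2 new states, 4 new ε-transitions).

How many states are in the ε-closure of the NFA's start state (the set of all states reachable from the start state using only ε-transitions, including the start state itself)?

Let C(F) = |ε-closure(F.start)| within fragment F, and note whether F accepts ε. Symbol fragments have C = 1 and do not accept ε. Then:
  d·a : same as the first factor's closure: |closure| = 1
  (d·a)* : the star's fresh start ε-reaches both the body's start and the fresh accept: |closure| = 2 + 1 = 3
  a | d | (d·a)* : |closure| = 1 (new start) + (1 + 1 + 3) + 1 (new accept, since some branch ε-reaches its own accept) = 7

7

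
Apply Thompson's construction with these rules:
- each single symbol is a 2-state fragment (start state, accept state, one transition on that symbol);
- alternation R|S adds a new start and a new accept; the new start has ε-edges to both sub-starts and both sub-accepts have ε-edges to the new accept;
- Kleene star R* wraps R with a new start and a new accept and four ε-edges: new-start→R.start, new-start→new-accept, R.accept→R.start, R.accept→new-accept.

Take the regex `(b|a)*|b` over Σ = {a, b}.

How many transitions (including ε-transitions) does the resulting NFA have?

15

Building bottom-up:
Each of the 3 symbol leaves contributes 1 transition (1 symbol, 0 ε).
  b|a = 6 transitions (2 symbol, 4 ε)
  (b|a)* = 10 transitions (2 symbol, 8 ε)
  (b|a)*|b = 15 transitions (3 symbol, 12 ε)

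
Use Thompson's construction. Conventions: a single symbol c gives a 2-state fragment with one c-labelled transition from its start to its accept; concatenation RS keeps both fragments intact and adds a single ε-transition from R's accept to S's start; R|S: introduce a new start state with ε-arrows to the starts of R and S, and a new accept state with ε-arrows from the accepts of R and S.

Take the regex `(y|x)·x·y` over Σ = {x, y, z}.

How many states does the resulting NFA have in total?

By structural recursion:
Each of the 4 symbol leaves contributes a 2-state fragment.
  y|x → 6 states
  (y|x)·x·y → 10 states

10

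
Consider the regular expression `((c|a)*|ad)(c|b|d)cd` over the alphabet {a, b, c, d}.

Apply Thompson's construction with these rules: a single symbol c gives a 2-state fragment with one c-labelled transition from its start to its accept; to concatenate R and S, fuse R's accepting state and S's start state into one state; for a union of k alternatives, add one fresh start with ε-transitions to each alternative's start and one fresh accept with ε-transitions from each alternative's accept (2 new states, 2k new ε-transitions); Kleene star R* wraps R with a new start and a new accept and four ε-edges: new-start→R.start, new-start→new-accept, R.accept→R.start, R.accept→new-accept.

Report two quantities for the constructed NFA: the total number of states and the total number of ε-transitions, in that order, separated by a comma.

22, 18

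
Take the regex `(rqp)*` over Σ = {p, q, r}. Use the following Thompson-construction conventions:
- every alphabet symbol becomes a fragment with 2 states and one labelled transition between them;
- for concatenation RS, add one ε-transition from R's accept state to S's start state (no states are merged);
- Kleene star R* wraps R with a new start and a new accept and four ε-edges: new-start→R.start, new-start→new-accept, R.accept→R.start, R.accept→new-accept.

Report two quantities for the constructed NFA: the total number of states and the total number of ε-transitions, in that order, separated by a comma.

8, 6

By structural recursion:
Each of the 3 symbol leaves contributes 2 states and 0 ε-transitions.
  rqp : 6 states, 2 ε-transitions
  (rqp)* : 8 states, 6 ε-transitions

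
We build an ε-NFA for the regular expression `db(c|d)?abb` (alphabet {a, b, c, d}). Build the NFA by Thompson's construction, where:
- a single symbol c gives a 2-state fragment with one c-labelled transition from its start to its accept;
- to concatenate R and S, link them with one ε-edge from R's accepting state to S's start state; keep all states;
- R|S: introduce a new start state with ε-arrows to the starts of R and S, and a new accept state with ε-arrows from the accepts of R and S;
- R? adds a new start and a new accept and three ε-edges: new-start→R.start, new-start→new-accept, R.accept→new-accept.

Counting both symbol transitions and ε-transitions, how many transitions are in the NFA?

Bottom-up over the parse tree:
Each of the 7 symbol leaves contributes 1 transition (1 symbol, 0 ε).
  c|d — 6 transitions (2 symbol, 4 ε)
  (c|d)? — 9 transitions (2 symbol, 7 ε)
  db(c|d)?abb — 19 transitions (7 symbol, 12 ε)

19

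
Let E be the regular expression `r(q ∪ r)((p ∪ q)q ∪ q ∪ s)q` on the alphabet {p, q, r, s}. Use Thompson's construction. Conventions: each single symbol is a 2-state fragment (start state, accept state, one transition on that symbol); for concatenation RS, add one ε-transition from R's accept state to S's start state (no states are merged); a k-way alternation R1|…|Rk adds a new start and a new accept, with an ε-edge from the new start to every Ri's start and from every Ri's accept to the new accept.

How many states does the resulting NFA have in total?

Per subexpression:
Each of the 9 symbol leaves contributes a 2-state fragment.
  q ∪ r = 6 states
  p ∪ q = 6 states
  (p ∪ q)q = 8 states
  (p ∪ q)q ∪ q ∪ s = 14 states
  r(q ∪ r)((p ∪ q)q ∪ q ∪ s)q = 24 states

24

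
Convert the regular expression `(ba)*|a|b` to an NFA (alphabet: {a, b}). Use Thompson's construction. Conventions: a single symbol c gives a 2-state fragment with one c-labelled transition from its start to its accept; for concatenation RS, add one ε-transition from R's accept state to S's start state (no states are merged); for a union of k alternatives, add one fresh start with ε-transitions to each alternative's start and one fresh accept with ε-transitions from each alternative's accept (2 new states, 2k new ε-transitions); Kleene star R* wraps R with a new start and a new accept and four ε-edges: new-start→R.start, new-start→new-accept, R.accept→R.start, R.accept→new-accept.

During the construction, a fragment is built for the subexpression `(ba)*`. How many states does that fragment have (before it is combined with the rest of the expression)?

6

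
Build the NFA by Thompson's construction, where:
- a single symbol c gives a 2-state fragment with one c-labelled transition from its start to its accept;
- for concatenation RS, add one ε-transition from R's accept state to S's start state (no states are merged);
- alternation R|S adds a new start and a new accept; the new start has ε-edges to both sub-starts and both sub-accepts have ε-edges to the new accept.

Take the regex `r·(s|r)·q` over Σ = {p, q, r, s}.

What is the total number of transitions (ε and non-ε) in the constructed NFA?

10

By structural recursion:
Each of the 4 symbol leaves contributes 1 transition (1 symbol, 0 ε).
  s|r — 6 transitions (2 symbol, 4 ε)
  r·(s|r)·q — 10 transitions (4 symbol, 6 ε)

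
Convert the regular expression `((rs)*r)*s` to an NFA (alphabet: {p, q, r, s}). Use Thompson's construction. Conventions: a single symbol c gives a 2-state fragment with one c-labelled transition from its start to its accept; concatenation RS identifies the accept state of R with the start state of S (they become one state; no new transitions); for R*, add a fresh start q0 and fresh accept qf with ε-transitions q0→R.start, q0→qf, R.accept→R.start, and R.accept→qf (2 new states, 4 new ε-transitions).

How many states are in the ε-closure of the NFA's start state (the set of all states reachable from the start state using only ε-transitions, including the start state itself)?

Work bottom-up. For each fragment F, track |ε-closure(F.start)| and whether F's accept lies in that closure (i.e. whether F accepts ε). A single-symbol fragment has closure size 1 and does not accept ε.
  rs — same as the first factor's closure: |closure| = 1
  (rs)* — the star's fresh start ε-reaches both the body's start and the fresh accept: |closure| = 2 + 1 = 3
  (rs)*r — the left operand accepts ε, so the closure extends into the next operand (the shared merged state is already counted); |closure| = 3 + (1−1) = 3
  ((rs)*r)* — new start has ε-edges to the inner start and to the new accept, so |closure| = 2 + 3 = 5
  ((rs)*r)*s — |closure| = 5 + (1−1) = 5 (closure spills across the concat boundary because the left factor accepts ε)

5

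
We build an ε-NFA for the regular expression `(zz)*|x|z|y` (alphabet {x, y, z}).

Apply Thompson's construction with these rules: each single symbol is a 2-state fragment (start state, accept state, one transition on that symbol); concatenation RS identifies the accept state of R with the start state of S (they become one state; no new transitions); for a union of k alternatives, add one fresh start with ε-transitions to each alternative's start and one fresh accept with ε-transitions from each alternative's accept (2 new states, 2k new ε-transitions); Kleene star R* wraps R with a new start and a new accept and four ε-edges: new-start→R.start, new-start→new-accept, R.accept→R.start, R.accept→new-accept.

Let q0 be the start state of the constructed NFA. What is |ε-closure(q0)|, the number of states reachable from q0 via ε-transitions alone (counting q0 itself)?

8

Work bottom-up. For each fragment F, track |ε-closure(F.start)| and whether F's accept lies in that closure (i.e. whether F accepts ε). A single-symbol fragment has closure size 1 and does not accept ε.
  zz → |closure| equals the left operand's closure size = 1 (its accept is not ε-reachable, so the closure stops there)
  (zz)* → new start has ε-edges to the inner start and to the new accept, so |closure| = 2 + 1 = 3
  (zz)*|x|z|y → new start ε-reaches every alternative's start; at least one alternative accepts ε, so the union's new accept is reached too: |closure| = 1 + 3 + 1 + 1 + 1 + 1 = 8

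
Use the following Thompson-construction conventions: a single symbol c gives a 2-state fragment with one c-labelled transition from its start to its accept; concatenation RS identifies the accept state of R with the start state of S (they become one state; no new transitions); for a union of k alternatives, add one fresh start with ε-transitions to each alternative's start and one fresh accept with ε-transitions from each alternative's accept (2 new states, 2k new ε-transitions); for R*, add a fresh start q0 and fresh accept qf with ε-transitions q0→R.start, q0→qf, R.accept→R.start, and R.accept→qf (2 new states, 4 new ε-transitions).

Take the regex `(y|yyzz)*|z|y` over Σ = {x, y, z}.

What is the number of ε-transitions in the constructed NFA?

Bottom-up over the parse tree:
Each of the 7 symbol leaves contributes 0 ε-transitions.
  yyzz → 0 ε-transitions
  y|yyzz → 4 ε-transitions
  (y|yyzz)* → 8 ε-transitions
  (y|yyzz)*|z|y → 14 ε-transitions

14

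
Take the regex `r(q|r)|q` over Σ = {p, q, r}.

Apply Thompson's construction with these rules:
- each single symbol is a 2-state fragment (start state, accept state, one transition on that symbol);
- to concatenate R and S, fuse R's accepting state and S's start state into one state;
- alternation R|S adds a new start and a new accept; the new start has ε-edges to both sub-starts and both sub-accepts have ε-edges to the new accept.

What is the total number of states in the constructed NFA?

Recursing over subexpressions:
Each of the 4 symbol leaves contributes a 2-state fragment.
  q|r → 6 states
  r(q|r) → 7 states
  r(q|r)|q → 11 states

11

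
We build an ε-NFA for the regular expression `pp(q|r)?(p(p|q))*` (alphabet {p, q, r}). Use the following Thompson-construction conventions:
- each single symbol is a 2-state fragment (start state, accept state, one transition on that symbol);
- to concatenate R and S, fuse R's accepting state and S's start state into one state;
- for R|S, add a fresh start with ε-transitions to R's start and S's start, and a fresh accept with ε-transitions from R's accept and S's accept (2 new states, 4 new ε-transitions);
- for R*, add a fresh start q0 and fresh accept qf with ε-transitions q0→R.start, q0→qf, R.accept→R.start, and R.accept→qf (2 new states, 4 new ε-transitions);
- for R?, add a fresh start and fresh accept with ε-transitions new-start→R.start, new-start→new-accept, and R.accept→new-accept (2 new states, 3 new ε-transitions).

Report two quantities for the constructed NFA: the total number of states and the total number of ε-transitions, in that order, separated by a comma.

By structural recursion:
Each of the 7 symbol leaves contributes 2 states and 0 ε-transitions.
  q|r — 6 states, 4 ε-transitions
  (q|r)? — 8 states, 7 ε-transitions
  p|q — 6 states, 4 ε-transitions
  p(p|q) — 7 states, 4 ε-transitions
  (p(p|q))* — 9 states, 8 ε-transitions
  pp(q|r)?(p(p|q))* — 18 states, 15 ε-transitions

18, 15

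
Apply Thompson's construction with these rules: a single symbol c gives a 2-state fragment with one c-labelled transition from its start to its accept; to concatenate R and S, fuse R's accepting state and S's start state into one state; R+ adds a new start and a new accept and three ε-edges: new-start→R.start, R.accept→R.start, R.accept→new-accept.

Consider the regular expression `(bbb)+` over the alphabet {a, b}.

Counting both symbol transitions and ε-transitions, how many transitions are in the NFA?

Building bottom-up:
Each of the 3 symbol leaves contributes 1 transition (1 symbol, 0 ε).
  bbb : 3 transitions (3 symbol, 0 ε)
  (bbb)+ : 6 transitions (3 symbol, 3 ε)

6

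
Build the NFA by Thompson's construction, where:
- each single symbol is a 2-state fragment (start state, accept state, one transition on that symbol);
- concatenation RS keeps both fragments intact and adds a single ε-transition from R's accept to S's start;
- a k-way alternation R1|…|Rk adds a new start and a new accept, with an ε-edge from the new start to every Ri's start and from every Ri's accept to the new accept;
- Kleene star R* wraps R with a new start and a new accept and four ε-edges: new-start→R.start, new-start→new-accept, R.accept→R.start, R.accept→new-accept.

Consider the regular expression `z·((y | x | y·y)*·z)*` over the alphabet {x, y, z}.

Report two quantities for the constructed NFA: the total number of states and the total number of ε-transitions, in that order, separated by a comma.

By structural recursion:
Each of the 6 symbol leaves contributes 2 states and 0 ε-transitions.
  y·y → 4 states, 1 ε-transition
  y | x | y·y → 10 states, 7 ε-transitions
  (y | x | y·y)* → 12 states, 11 ε-transitions
  (y | x | y·y)*·z → 14 states, 12 ε-transitions
  ((y | x | y·y)*·z)* → 16 states, 16 ε-transitions
  z·((y | x | y·y)*·z)* → 18 states, 17 ε-transitions

18, 17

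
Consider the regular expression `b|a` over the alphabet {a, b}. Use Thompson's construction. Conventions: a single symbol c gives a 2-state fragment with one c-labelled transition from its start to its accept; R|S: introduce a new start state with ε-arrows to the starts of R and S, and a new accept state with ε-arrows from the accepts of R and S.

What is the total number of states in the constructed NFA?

Per subexpression:
Each of the 2 symbol leaves contributes a 2-state fragment.
  b|a : 6 states

6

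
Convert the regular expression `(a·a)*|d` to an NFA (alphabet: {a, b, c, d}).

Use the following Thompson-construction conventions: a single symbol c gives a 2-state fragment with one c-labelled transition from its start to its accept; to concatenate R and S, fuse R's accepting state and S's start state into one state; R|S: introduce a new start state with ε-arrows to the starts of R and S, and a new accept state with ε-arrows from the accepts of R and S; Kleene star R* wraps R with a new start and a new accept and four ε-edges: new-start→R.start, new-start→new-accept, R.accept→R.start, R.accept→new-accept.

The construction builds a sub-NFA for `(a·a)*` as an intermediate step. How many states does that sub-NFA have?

Fragment for `(a·a)*`:
Each of the 2 symbol leaves contributes a 2-state fragment.
  a·a : 3 states
  (a·a)* : 5 states

5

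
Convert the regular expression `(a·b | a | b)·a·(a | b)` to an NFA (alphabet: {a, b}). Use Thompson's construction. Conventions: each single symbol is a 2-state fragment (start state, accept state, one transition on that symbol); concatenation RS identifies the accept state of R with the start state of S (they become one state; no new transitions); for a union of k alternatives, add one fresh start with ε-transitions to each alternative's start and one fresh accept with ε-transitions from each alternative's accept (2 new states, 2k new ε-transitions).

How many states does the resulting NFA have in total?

Recursing over subexpressions:
Each of the 7 symbol leaves contributes a 2-state fragment.
  a·b — 3 states
  a·b | a | b — 9 states
  a | b — 6 states
  (a·b | a | b)·a·(a | b) — 15 states

15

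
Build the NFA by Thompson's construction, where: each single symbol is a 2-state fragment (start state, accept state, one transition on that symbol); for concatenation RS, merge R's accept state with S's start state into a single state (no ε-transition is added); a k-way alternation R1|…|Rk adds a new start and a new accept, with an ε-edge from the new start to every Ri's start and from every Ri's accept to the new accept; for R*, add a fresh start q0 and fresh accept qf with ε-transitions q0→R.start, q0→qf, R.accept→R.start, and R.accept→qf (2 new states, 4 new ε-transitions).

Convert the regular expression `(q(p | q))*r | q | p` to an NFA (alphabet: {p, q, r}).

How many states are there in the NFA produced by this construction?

16

Recursing over subexpressions:
Each of the 6 symbol leaves contributes a 2-state fragment.
  p | q — 6 states
  q(p | q) — 7 states
  (q(p | q))* — 9 states
  (q(p | q))*r — 10 states
  (q(p | q))*r | q | p — 16 states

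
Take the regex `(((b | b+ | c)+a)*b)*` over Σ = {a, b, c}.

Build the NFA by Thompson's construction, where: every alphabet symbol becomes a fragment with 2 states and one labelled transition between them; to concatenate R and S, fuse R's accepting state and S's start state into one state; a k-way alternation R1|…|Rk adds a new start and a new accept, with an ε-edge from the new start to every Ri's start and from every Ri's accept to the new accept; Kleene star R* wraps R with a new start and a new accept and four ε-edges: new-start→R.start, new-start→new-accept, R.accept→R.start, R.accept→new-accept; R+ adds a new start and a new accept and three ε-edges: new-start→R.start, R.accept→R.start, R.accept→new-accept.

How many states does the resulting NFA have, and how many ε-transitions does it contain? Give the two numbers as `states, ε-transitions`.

18, 20

Per subexpression:
Each of the 5 symbol leaves contributes 2 states and 0 ε-transitions.
  b+ = 4 states, 3 ε-transitions
  b | b+ | c = 10 states, 9 ε-transitions
  (b | b+ | c)+ = 12 states, 12 ε-transitions
  (b | b+ | c)+a = 13 states, 12 ε-transitions
  ((b | b+ | c)+a)* = 15 states, 16 ε-transitions
  ((b | b+ | c)+a)*b = 16 states, 16 ε-transitions
  (((b | b+ | c)+a)*b)* = 18 states, 20 ε-transitions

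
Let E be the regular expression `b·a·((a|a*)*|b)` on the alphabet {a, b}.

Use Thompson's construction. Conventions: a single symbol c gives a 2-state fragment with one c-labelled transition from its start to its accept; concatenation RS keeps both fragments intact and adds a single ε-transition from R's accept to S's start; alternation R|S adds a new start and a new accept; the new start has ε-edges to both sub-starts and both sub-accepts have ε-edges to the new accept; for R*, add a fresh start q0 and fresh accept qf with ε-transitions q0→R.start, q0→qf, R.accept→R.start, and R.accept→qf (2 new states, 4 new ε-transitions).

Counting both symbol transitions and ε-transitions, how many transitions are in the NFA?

23

Per subexpression:
Each of the 5 symbol leaves contributes 1 transition (1 symbol, 0 ε).
  a* → 5 transitions (1 symbol, 4 ε)
  a|a* → 10 transitions (2 symbol, 8 ε)
  (a|a*)* → 14 transitions (2 symbol, 12 ε)
  (a|a*)*|b → 19 transitions (3 symbol, 16 ε)
  b·a·((a|a*)*|b) → 23 transitions (5 symbol, 18 ε)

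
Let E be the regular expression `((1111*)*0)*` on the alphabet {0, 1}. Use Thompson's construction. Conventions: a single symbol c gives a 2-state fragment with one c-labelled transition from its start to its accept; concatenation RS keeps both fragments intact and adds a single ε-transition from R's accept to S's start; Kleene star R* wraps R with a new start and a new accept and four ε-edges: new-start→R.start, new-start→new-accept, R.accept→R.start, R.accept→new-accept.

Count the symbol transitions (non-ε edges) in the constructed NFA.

5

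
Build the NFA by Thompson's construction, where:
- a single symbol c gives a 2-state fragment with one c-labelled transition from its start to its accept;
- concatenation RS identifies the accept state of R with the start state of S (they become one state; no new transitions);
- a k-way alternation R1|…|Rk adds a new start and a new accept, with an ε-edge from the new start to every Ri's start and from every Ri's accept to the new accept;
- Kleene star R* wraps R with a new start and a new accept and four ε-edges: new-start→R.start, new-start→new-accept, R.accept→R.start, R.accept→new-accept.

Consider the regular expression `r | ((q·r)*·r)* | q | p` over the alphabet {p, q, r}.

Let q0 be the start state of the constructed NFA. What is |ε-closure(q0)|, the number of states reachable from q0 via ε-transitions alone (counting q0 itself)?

Compute the ε-closure size of each fragment's start state recursively; a symbol fragment's start has no outgoing ε-edge, so its closure is just itself (size 1).
  q·r → same as the first factor's closure: |ε-closure| = 1
  (q·r)* → the star's fresh start ε-reaches both the body's start and the fresh accept: |ε-closure| = 2 + 1 = 3
  (q·r)*·r → |ε-closure| = 3 + (1−1) = 3 (closure spills across the concat boundary because the left factor accepts ε)
  ((q·r)*·r)* → the star's fresh start ε-reaches both the body's start and the fresh accept: |ε-closure| = 2 + 3 = 5
  r | ((q·r)*·r)* | q | p → |ε-closure| = 1 (new start) + (1 + 5 + 1 + 1) + 1 (new accept, since some branch ε-reaches its own accept) = 10

10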